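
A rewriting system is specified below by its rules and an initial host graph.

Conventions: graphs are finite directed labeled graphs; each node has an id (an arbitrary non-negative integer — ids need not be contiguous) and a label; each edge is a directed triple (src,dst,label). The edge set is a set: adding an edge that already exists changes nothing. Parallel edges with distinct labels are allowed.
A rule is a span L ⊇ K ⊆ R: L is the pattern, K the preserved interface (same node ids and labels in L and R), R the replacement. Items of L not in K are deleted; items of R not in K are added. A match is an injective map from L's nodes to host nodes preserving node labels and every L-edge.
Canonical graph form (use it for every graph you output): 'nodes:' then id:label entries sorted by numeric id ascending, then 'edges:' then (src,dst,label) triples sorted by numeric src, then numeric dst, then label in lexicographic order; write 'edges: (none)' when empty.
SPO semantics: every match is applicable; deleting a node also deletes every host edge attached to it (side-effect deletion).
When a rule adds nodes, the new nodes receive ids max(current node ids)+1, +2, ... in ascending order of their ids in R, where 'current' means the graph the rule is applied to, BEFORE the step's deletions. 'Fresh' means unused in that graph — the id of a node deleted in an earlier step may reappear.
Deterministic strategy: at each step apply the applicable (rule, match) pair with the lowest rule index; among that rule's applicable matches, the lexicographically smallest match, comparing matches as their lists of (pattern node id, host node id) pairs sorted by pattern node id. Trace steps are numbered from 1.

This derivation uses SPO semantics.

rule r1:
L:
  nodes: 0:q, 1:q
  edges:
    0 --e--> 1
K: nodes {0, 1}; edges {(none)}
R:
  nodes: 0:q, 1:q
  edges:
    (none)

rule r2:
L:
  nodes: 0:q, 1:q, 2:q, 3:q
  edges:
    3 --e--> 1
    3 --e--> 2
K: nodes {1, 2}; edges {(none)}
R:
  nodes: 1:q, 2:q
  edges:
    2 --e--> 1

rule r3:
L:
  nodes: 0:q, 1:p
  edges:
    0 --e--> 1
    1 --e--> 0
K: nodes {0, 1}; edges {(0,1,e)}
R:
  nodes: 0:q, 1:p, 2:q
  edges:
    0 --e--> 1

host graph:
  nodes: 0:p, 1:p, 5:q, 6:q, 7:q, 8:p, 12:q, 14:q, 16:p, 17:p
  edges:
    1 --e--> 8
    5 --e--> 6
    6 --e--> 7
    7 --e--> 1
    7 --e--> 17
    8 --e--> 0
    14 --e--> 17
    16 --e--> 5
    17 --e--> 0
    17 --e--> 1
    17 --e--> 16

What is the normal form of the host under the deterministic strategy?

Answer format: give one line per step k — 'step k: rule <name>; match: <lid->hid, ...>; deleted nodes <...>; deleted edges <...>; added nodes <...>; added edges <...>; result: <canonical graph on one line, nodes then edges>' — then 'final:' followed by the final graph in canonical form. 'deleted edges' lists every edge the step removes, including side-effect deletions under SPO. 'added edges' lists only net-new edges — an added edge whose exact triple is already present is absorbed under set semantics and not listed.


step 1: rule r1; match: 0->5, 1->6; deleted nodes (none); deleted edges (5,6,e); added nodes (none); added edges (none); result: nodes: 0:p, 1:p, 5:q, 6:q, 7:q, 8:p, 12:q, 14:q, 16:p, 17:p edges: (1,8,e); (6,7,e); (7,1,e); (7,17,e); (8,0,e); (14,17,e); (16,5,e); (17,0,e); (17,1,e); (17,16,e)
step 2: rule r1; match: 0->6, 1->7; deleted nodes (none); deleted edges (6,7,e); added nodes (none); added edges (none); result: nodes: 0:p, 1:p, 5:q, 6:q, 7:q, 8:p, 12:q, 14:q, 16:p, 17:p edges: (1,8,e); (7,1,e); (7,17,e); (8,0,e); (14,17,e); (16,5,e); (17,0,e); (17,1,e); (17,16,e)
final:
nodes: 0:p, 1:p, 5:q, 6:q, 7:q, 8:p, 12:q, 14:q, 16:p, 17:p
edges: (1,8,e); (7,1,e); (7,17,e); (8,0,e); (14,17,e); (16,5,e); (17,0,e); (17,1,e); (17,16,e)


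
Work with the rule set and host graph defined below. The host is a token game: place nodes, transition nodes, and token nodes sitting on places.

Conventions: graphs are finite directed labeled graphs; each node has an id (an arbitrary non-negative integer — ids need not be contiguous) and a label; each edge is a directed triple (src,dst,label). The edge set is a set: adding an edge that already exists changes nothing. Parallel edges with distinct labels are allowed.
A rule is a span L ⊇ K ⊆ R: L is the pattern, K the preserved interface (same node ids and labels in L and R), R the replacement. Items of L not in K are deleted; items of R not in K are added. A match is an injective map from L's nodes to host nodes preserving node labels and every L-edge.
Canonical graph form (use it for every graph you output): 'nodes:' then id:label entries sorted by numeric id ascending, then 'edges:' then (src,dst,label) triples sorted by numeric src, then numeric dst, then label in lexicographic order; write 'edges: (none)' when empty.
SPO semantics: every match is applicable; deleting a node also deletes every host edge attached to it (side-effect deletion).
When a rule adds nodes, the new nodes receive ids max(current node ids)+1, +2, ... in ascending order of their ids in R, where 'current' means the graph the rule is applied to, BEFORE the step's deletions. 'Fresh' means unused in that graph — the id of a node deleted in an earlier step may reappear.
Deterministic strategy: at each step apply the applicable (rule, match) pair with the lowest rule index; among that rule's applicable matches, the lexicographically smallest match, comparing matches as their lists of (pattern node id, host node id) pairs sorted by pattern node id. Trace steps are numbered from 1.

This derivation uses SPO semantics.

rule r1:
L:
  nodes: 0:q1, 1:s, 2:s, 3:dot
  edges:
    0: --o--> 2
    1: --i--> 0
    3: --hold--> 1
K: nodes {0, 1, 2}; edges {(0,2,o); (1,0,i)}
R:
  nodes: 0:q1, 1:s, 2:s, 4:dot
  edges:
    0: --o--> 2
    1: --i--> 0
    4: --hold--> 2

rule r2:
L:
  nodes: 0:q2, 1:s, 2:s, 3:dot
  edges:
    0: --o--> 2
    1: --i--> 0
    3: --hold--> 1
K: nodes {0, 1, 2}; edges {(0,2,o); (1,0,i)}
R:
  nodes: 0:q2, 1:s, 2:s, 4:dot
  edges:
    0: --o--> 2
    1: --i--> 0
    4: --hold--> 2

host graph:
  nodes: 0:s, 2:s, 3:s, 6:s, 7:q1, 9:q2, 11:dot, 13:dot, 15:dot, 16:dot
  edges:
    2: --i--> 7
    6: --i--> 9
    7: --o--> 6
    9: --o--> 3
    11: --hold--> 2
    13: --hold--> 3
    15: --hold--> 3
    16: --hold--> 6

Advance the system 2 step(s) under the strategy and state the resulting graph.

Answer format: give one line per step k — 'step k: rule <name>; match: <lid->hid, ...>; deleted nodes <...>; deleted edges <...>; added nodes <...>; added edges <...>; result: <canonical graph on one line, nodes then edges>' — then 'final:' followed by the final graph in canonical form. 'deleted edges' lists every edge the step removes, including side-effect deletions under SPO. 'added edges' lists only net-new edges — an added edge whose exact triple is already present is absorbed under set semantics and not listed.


step 1: rule r1; match: 0->7, 1->2, 2->6, 3->11; deleted nodes 11; deleted edges (11,2,hold); added nodes 17; added edges (17,6,hold); result: nodes: 0:s, 2:s, 3:s, 6:s, 7:q1, 9:q2, 13:dot, 15:dot, 16:dot, 17:dot edges: (2,7,i); (6,9,i); (7,6,o); (9,3,o); (13,3,hold); (15,3,hold); (16,6,hold); (17,6,hold)
step 2: rule r2; match: 0->9, 1->6, 2->3, 3->16; deleted nodes 16; deleted edges (16,6,hold); added nodes 18; added edges (18,3,hold); result: nodes: 0:s, 2:s, 3:s, 6:s, 7:q1, 9:q2, 13:dot, 15:dot, 17:dot, 18:dot edges: (2,7,i); (6,9,i); (7,6,o); (9,3,o); (13,3,hold); (15,3,hold); (17,6,hold); (18,3,hold)
final:
nodes: 0:s, 2:s, 3:s, 6:s, 7:q1, 9:q2, 13:dot, 15:dot, 17:dot, 18:dot
edges: (2,7,i); (6,9,i); (7,6,o); (9,3,o); (13,3,hold); (15,3,hold); (17,6,hold); (18,3,hold)


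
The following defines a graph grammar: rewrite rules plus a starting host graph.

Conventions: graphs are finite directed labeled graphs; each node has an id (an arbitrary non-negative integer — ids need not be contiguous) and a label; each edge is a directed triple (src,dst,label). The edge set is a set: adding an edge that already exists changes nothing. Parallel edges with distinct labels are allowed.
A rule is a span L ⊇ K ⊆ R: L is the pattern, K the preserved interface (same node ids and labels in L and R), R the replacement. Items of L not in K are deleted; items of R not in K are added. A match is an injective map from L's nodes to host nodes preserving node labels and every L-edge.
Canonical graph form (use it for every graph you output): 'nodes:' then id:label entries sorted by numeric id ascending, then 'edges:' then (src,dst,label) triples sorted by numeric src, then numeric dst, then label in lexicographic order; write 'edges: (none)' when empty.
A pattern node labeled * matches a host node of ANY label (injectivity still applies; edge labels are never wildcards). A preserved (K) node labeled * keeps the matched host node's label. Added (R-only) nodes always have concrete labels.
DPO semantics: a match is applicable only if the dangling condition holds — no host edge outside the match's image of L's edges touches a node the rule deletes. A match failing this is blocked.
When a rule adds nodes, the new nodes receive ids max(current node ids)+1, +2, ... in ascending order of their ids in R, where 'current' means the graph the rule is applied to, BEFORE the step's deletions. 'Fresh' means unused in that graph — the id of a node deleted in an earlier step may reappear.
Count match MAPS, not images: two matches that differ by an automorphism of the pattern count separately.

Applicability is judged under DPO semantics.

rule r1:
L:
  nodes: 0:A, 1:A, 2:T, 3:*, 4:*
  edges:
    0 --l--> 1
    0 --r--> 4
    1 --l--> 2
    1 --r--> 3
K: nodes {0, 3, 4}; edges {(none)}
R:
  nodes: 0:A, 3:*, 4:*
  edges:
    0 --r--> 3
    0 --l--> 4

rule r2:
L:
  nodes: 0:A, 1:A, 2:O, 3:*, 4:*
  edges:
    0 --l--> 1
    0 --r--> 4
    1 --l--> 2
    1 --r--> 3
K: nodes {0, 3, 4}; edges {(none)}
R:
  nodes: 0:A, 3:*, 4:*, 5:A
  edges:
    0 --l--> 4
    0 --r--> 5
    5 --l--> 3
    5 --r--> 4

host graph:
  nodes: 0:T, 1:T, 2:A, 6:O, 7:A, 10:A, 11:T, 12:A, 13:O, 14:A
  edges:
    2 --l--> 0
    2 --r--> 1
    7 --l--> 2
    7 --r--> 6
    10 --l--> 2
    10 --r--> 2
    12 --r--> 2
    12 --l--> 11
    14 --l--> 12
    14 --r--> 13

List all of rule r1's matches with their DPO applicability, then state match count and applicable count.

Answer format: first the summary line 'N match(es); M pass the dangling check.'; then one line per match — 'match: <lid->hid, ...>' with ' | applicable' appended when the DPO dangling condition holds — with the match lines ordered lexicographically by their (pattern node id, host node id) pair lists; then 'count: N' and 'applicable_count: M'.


2 match(es); 1 pass the dangling check.
match: 0->7, 1->2, 2->0, 3->1, 4->6
match: 0->14, 1->12, 2->11, 3->2, 4->13 | applicable
count: 2
applicable_count: 1


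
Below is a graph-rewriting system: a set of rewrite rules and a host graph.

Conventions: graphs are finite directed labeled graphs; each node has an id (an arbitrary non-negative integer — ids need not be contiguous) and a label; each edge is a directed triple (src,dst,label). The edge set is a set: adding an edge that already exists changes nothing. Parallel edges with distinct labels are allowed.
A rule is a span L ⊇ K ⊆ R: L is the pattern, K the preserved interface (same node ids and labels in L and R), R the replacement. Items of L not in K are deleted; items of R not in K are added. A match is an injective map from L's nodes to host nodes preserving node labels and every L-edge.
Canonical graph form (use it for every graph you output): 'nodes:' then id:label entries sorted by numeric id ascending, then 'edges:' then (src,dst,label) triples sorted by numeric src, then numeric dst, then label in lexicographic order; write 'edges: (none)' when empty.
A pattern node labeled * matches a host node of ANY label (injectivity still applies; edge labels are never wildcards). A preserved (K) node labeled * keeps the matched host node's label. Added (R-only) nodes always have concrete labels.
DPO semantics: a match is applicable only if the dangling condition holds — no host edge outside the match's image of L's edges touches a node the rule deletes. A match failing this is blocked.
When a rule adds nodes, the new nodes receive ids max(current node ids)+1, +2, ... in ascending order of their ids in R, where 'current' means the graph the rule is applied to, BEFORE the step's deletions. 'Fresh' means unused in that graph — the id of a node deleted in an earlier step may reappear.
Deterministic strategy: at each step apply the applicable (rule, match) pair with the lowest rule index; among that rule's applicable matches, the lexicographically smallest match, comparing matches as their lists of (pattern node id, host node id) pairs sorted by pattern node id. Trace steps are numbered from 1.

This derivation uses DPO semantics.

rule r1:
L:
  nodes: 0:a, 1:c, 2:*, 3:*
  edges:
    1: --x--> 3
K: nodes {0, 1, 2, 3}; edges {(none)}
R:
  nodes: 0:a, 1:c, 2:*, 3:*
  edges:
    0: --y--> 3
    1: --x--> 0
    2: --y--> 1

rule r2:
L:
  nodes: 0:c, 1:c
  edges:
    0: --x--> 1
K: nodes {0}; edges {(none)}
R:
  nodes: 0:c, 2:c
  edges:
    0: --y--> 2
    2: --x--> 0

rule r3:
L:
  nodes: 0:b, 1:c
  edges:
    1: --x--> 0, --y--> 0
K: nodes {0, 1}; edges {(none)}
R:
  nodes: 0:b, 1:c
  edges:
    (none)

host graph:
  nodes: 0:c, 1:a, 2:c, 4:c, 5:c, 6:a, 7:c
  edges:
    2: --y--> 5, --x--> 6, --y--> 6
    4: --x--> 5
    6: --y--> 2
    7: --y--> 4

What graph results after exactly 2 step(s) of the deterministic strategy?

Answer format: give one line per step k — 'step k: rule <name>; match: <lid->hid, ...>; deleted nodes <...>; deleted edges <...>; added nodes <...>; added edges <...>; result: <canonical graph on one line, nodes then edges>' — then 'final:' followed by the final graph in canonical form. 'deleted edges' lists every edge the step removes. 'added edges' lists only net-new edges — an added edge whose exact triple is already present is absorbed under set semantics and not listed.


step 1: rule r1; match: 0->1, 1->2, 2->0, 3->6; deleted nodes (none); deleted edges (2,6,x); added nodes (none); added edges (0,2,y); (1,6,y); (2,1,x); result: nodes: 0:c, 1:a, 2:c, 4:c, 5:c, 6:a, 7:c edges: (0,2,y); (1,6,y); (2,1,x); (2,5,y); (2,6,y); (4,5,x); (6,2,y); (7,4,y)
step 2: rule r1; match: 0->1, 1->4, 2->0, 3->5; deleted nodes (none); deleted edges (4,5,x); added nodes (none); added edges (0,4,y); (1,5,y); (4,1,x); result: nodes: 0:c, 1:a, 2:c, 4:c, 5:c, 6:a, 7:c edges: (0,2,y); (0,4,y); (1,5,y); (1,6,y); (2,1,x); (2,5,y); (2,6,y); (4,1,x); (6,2,y); (7,4,y)
final:
nodes: 0:c, 1:a, 2:c, 4:c, 5:c, 6:a, 7:c
edges: (0,2,y); (0,4,y); (1,5,y); (1,6,y); (2,1,x); (2,5,y); (2,6,y); (4,1,x); (6,2,y); (7,4,y)


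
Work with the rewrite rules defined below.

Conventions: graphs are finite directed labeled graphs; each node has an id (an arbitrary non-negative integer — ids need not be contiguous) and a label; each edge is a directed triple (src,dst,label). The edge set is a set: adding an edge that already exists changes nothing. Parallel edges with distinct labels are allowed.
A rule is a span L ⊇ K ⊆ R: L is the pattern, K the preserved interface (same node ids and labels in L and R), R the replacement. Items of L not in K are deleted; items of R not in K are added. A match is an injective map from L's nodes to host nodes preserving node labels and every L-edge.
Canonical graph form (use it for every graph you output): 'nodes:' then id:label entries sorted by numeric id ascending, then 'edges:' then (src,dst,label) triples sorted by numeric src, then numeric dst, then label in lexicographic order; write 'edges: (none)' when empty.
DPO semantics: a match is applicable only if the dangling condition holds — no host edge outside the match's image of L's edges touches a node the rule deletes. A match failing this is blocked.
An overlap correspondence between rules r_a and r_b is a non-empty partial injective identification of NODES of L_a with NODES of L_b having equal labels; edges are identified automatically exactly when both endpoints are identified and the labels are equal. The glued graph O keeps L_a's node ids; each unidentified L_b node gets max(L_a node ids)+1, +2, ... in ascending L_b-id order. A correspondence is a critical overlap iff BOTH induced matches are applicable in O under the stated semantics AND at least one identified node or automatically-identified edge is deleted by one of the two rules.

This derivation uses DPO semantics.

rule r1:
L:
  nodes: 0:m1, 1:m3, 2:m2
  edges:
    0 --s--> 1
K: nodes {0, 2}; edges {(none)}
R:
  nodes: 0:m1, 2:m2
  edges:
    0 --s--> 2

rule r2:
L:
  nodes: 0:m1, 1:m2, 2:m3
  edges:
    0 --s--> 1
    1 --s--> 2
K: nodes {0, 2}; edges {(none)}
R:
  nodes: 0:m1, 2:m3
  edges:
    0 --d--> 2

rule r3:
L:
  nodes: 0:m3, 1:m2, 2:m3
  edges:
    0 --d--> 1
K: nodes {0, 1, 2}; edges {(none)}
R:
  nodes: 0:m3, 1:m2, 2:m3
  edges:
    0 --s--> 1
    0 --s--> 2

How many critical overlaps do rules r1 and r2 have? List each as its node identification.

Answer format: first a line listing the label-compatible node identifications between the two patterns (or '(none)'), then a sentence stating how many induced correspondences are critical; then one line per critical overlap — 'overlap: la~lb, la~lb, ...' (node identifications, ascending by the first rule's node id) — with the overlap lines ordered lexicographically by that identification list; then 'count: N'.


label-compatible node identifications between L(r1) and L(r2): 0~0, 1~2, 2~1
2 of the induced correspondences are critical overlaps of r1 and r2.
overlap: 0~0, 2~1
overlap: 2~1
count: 2


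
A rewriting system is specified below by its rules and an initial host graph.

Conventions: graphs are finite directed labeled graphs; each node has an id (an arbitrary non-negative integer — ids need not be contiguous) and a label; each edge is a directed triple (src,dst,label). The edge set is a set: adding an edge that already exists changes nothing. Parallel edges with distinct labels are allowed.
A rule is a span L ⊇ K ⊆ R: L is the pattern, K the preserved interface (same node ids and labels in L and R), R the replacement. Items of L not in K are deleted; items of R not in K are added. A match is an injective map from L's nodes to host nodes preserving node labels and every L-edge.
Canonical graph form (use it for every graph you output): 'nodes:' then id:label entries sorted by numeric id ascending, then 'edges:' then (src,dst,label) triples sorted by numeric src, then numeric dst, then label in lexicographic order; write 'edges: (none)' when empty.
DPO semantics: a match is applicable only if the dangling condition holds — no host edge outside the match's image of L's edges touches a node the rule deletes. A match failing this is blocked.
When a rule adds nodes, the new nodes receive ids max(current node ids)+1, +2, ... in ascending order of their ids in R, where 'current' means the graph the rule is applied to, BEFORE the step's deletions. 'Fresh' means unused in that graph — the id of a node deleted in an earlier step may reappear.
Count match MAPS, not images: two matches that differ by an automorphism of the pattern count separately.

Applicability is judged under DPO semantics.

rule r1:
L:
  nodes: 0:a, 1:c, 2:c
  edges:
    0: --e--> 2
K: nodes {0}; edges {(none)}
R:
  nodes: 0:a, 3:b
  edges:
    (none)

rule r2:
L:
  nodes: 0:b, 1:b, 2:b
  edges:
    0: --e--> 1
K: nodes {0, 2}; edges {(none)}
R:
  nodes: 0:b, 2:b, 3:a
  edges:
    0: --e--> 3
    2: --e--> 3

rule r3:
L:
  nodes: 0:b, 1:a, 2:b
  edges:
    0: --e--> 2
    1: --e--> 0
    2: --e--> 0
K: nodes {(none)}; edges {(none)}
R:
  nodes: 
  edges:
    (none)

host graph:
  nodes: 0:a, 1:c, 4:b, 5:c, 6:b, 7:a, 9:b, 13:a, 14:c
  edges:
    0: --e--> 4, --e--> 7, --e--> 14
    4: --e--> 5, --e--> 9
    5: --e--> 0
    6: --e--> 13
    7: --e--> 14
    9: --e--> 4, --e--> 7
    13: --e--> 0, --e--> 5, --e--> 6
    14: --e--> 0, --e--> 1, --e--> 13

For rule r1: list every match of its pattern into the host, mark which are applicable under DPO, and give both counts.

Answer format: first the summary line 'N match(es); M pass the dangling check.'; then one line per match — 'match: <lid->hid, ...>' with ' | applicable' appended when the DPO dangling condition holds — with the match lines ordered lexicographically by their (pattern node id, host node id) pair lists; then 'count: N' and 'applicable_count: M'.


6 match(es); 0 pass the dangling check.
match: 0->0, 1->1, 2->14
match: 0->0, 1->5, 2->14
match: 0->7, 1->1, 2->14
match: 0->7, 1->5, 2->14
match: 0->13, 1->1, 2->5
match: 0->13, 1->14, 2->5
count: 6
applicable_count: 0


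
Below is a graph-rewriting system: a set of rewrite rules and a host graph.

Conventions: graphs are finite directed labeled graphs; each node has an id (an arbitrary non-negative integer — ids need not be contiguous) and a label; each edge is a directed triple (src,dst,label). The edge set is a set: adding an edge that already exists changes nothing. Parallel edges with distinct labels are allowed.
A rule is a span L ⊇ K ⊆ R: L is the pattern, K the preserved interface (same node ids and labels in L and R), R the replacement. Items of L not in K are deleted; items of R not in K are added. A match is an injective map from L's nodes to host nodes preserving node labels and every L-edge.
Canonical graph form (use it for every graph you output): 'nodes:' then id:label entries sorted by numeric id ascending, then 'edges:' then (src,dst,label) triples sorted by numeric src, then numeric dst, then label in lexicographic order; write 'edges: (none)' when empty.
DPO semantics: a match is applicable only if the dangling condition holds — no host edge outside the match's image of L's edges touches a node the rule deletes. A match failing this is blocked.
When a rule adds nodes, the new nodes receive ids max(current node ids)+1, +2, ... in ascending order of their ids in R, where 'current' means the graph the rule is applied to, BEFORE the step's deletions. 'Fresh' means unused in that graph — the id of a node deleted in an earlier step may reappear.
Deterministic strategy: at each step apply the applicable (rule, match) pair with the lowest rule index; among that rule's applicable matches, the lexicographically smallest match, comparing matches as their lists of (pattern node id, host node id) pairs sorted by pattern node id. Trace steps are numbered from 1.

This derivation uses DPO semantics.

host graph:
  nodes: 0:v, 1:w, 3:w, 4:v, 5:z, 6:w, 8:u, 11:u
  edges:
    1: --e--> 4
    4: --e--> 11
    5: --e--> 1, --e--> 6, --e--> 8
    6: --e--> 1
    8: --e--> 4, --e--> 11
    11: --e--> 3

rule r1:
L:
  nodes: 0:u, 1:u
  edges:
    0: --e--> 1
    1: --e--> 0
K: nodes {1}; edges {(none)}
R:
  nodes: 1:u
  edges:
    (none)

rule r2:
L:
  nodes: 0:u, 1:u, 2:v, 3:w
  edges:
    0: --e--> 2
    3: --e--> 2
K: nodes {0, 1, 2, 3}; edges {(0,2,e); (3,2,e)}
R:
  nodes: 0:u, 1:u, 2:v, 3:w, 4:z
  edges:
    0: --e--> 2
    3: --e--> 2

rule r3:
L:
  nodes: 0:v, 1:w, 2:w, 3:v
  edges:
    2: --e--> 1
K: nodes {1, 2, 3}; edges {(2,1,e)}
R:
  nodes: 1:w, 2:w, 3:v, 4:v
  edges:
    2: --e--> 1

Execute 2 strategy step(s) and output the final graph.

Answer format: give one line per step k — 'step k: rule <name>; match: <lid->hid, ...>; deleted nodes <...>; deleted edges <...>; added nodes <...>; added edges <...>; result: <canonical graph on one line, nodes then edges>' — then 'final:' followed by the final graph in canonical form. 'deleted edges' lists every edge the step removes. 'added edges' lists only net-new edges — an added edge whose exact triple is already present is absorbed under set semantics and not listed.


step 1: rule r2; match: 0->8, 1->11, 2->4, 3->1; deleted nodes (none); deleted edges (none); added nodes 12; added edges (none); result: nodes: 0:v, 1:w, 3:w, 4:v, 5:z, 6:w, 8:u, 11:u, 12:z edges: (1,4,e); (4,11,e); (5,1,e); (5,6,e); (5,8,e); (6,1,e); (8,4,e); (8,11,e); (11,3,e)
step 2: rule r2; match: 0->8, 1->11, 2->4, 3->1; deleted nodes (none); deleted edges (none); added nodes 13; added edges (none); result: nodes: 0:v, 1:w, 3:w, 4:v, 5:z, 6:w, 8:u, 11:u, 12:z, 13:z edges: (1,4,e); (4,11,e); (5,1,e); (5,6,e); (5,8,e); (6,1,e); (8,4,e); (8,11,e); (11,3,e)
final:
nodes: 0:v, 1:w, 3:w, 4:v, 5:z, 6:w, 8:u, 11:u, 12:z, 13:z
edges: (1,4,e); (4,11,e); (5,1,e); (5,6,e); (5,8,e); (6,1,e); (8,4,e); (8,11,e); (11,3,e)


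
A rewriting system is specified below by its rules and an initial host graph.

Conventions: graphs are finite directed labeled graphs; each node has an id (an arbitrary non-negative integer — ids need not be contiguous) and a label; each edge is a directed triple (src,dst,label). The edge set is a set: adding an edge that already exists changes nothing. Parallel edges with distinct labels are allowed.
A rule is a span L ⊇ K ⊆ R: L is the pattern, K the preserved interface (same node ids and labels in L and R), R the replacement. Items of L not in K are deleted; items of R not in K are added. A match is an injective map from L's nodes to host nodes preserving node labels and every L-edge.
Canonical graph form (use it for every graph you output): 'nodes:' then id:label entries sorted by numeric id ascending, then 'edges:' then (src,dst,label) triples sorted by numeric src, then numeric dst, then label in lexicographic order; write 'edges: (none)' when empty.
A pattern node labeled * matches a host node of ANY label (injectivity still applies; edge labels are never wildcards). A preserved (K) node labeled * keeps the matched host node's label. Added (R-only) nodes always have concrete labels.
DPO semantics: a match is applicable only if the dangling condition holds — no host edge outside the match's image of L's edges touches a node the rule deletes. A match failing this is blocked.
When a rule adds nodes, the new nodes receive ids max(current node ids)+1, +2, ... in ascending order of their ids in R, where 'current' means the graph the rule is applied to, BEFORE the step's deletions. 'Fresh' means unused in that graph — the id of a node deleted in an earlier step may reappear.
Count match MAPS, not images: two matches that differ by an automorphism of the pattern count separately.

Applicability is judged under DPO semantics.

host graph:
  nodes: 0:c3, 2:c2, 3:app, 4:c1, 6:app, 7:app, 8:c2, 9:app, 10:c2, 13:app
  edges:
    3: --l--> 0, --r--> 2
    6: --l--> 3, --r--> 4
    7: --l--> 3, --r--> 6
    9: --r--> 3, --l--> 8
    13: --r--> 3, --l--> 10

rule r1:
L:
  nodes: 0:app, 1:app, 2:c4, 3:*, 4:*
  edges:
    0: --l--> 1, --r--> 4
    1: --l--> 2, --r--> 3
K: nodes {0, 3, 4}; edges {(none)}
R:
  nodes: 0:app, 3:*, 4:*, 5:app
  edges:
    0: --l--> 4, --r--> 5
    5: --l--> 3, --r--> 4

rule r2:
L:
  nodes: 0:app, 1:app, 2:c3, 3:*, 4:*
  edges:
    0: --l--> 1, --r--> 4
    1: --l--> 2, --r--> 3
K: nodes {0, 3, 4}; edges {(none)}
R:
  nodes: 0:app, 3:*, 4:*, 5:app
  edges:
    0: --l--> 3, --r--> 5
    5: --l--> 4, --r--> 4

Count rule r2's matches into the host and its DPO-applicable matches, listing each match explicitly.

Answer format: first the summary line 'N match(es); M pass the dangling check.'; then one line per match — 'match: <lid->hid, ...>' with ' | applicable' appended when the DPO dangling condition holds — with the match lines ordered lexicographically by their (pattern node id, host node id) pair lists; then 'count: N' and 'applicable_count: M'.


2 match(es); 0 pass the dangling check.
match: 0->6, 1->3, 2->0, 3->2, 4->4
match: 0->7, 1->3, 2->0, 3->2, 4->6
count: 2
applicable_count: 0


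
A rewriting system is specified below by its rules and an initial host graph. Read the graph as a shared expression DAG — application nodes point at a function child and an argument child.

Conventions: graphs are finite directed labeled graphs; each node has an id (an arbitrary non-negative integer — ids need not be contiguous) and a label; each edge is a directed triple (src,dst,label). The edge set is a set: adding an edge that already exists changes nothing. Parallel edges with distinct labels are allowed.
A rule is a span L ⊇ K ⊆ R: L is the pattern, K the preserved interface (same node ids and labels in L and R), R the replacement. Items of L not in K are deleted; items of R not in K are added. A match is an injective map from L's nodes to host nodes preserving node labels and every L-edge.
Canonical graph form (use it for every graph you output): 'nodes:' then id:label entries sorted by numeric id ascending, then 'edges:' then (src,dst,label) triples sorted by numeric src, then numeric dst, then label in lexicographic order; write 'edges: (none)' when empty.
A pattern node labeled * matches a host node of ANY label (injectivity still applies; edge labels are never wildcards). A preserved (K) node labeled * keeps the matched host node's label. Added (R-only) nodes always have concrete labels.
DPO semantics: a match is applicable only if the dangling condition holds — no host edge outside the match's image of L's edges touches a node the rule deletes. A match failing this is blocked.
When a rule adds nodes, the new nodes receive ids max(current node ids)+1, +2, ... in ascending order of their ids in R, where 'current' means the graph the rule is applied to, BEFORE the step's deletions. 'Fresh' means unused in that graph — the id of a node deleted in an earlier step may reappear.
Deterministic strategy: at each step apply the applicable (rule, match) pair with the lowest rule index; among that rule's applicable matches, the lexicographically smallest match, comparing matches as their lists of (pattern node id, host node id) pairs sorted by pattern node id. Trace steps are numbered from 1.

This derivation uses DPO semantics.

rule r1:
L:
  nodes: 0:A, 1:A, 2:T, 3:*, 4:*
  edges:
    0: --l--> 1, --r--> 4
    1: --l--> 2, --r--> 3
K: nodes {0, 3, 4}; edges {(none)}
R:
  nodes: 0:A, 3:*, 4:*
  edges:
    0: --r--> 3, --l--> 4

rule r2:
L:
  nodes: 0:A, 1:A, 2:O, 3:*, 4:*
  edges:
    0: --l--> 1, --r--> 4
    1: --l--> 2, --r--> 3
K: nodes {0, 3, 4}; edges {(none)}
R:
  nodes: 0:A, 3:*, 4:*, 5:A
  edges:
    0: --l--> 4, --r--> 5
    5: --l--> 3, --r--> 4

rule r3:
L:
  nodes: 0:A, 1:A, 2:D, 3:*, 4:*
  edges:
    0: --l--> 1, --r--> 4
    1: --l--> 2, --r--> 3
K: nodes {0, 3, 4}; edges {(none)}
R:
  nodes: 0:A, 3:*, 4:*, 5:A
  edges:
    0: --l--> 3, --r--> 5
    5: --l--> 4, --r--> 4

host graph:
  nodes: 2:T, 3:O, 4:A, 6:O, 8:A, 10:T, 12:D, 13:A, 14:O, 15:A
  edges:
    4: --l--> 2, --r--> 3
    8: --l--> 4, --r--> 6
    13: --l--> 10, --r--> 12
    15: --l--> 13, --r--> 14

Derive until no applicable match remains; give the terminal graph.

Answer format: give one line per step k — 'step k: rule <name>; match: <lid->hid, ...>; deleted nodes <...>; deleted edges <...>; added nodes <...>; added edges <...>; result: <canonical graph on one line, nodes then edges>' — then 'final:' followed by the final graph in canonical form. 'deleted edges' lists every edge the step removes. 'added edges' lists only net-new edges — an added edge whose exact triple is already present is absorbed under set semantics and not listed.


step 1: rule r1; match: 0->8, 1->4, 2->2, 3->3, 4->6; deleted nodes 2, 4; deleted edges (4,2,l); (4,3,r); (8,4,l); (8,6,r); added nodes (none); added edges (8,3,r); (8,6,l); result: nodes: 3:O, 6:O, 8:A, 10:T, 12:D, 13:A, 14:O, 15:A edges: (8,3,r); (8,6,l); (13,10,l); (13,12,r); (15,13,l); (15,14,r)
step 2: rule r1; match: 0->15, 1->13, 2->10, 3->12, 4->14; deleted nodes 10, 13; deleted edges (13,10,l); (13,12,r); (15,13,l); (15,14,r); added nodes (none); added edges (15,12,r); (15,14,l); result: nodes: 3:O, 6:O, 8:A, 12:D, 14:O, 15:A edges: (8,3,r); (8,6,l); (15,12,r); (15,14,l)
final:
nodes: 3:O, 6:O, 8:A, 12:D, 14:O, 15:A
edges: (8,3,r); (8,6,l); (15,12,r); (15,14,l)


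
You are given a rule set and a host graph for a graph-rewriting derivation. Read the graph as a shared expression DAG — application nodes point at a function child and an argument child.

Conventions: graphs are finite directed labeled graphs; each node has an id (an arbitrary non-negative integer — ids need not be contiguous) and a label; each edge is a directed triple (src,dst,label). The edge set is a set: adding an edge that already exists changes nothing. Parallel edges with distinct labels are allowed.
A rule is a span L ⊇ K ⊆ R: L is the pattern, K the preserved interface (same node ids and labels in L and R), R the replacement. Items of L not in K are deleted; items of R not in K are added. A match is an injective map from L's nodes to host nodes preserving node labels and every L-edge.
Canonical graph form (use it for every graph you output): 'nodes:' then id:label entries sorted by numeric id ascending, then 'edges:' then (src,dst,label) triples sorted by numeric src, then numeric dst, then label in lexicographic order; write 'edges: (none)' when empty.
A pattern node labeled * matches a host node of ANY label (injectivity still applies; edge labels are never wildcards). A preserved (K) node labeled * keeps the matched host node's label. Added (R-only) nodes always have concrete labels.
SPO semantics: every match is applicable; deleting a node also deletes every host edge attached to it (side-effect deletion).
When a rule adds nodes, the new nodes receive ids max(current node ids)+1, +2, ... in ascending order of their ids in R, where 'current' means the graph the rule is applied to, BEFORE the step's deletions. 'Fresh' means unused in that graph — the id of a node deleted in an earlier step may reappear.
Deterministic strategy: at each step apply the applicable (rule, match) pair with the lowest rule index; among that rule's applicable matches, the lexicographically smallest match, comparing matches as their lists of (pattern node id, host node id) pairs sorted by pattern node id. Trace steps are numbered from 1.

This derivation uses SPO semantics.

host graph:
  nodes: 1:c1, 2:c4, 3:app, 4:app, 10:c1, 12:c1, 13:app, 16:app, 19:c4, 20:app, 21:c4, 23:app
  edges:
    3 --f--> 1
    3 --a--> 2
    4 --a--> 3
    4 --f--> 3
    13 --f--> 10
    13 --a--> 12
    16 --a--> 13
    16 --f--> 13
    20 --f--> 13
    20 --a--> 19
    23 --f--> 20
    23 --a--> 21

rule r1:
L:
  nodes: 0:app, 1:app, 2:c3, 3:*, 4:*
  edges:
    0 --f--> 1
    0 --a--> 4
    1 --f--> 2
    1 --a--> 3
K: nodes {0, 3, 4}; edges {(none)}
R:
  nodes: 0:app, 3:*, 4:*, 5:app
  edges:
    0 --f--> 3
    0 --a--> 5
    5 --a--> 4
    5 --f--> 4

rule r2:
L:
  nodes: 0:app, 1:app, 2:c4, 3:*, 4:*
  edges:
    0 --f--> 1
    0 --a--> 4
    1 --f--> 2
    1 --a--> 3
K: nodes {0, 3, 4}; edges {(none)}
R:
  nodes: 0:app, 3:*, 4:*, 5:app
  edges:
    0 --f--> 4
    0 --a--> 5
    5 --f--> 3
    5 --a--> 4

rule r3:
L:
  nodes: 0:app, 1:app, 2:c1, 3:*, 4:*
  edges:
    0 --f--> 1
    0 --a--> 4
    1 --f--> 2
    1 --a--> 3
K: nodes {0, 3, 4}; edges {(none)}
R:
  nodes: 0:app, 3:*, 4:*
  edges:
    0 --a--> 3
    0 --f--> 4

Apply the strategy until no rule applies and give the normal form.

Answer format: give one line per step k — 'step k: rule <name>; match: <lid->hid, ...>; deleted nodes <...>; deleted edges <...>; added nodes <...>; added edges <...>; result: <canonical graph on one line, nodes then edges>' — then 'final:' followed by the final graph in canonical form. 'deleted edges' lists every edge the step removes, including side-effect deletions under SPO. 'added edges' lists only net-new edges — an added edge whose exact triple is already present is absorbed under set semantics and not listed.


step 1: rule r3; match: 0->20, 1->13, 2->10, 3->12, 4->19; deleted nodes 10, 13; deleted edges (13,10,f); (13,12,a); (16,13,a); (16,13,f); (20,13,f); (20,19,a); added nodes (none); added edges (20,12,a); (20,19,f); result: nodes: 1:c1, 2:c4, 3:app, 4:app, 12:c1, 16:app, 19:c4, 20:app, 21:c4, 23:app edges: (3,1,f); (3,2,a); (4,3,a); (4,3,f); (20,12,a); (20,19,f); (23,20,f); (23,21,a)
step 2: rule r2; match: 0->23, 1->20, 2->19, 3->12, 4->21; deleted nodes 19, 20; deleted edges (20,12,a); (20,19,f); (23,20,f); (23,21,a); added nodes 24; added edges (23,21,f); (23,24,a); (24,12,f); (24,21,a); result: nodes: 1:c1, 2:c4, 3:app, 4:app, 12:c1, 16:app, 21:c4, 23:app, 24:app edges: (3,1,f); (3,2,a); (4,3,a); (4,3,f); (23,21,f); (23,24,a); (24,12,f); (24,21,a)
final:
nodes: 1:c1, 2:c4, 3:app, 4:app, 12:c1, 16:app, 21:c4, 23:app, 24:app
edges: (3,1,f); (3,2,a); (4,3,a); (4,3,f); (23,21,f); (23,24,a); (24,12,f); (24,21,a)


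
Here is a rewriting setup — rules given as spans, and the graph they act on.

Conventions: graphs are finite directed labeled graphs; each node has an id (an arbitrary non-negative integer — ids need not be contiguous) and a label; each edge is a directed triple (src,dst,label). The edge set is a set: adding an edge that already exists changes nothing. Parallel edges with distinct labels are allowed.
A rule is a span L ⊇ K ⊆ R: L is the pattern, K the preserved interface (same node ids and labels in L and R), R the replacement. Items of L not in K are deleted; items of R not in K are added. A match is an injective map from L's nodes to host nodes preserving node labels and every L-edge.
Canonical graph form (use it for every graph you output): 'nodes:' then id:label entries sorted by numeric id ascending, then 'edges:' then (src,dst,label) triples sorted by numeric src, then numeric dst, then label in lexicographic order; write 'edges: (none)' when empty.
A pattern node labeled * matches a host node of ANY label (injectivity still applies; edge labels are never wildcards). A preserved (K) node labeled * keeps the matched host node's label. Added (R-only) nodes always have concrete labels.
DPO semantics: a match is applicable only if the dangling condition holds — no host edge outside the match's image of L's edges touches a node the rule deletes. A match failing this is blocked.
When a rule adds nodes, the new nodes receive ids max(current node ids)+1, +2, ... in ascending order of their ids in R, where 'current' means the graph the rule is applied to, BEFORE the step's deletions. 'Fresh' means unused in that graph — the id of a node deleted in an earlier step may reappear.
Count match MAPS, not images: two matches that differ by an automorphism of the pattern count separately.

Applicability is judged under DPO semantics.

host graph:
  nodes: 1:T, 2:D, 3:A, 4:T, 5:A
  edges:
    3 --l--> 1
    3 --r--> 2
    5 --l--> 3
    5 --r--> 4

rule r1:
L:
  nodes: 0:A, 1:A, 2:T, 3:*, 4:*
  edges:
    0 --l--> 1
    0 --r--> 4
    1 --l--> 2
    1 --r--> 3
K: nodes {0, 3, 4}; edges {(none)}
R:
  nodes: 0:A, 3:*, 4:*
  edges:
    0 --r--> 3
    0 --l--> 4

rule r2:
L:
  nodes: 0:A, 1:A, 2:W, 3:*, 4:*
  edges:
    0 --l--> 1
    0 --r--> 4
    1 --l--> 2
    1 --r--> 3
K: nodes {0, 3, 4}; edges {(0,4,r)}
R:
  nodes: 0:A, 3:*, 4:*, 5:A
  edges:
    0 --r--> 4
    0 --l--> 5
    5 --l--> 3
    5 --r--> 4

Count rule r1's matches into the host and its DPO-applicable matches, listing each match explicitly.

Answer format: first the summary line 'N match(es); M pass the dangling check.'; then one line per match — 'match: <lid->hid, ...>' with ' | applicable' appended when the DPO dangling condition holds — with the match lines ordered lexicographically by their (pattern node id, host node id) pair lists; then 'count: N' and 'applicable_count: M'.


1 match(es); 1 pass the dangling check.
match: 0->5, 1->3, 2->1, 3->2, 4->4 | applicable
count: 1
applicable_count: 1


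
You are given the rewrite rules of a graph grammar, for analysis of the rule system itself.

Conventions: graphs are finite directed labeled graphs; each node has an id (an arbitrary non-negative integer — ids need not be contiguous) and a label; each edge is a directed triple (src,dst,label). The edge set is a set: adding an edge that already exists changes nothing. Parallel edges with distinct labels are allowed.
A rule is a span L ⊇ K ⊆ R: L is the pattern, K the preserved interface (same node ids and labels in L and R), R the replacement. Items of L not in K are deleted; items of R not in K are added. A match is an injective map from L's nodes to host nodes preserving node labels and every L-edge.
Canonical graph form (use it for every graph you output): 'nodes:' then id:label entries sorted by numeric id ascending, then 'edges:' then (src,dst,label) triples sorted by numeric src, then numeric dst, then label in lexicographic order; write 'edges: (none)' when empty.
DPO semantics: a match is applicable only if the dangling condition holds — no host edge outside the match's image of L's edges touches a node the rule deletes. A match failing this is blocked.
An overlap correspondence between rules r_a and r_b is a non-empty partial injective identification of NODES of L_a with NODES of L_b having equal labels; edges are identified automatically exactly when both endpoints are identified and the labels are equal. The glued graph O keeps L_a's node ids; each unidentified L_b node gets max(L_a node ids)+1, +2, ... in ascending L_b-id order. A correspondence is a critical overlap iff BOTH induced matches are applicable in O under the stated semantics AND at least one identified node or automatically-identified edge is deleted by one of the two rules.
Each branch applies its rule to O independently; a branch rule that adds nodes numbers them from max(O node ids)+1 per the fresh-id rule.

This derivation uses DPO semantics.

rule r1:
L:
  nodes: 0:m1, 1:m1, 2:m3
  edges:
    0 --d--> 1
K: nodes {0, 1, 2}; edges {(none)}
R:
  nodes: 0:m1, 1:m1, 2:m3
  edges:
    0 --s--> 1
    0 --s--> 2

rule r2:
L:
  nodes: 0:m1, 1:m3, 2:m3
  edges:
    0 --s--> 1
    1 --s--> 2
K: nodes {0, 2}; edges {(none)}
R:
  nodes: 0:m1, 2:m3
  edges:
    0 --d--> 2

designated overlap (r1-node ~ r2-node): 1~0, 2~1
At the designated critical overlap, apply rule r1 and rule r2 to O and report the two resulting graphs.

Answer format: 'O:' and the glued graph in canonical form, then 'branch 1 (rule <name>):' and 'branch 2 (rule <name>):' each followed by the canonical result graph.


O:
nodes: 0:m1, 1:m1, 2:m3, 3:m3
edges: (0,1,d); (1,2,s); (2,3,s)
branch 1 (rule r1):
nodes: 0:m1, 1:m1, 2:m3, 3:m3
edges: (0,1,s); (0,2,s); (1,2,s); (2,3,s)
branch 2 (rule r2):
nodes: 0:m1, 1:m1, 3:m3
edges: (0,1,d); (1,3,d)
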